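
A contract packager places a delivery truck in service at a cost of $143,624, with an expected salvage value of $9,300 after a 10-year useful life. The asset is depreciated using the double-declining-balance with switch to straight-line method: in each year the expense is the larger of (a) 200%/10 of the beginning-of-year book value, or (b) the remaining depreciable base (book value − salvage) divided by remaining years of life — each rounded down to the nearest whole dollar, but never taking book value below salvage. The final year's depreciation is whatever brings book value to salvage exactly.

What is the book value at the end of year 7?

$30,122

Depreciable base = $143,624 − $9,300 = $134,324.
Year 1: DB = ⌊$143,624 × 200%/10⌋ = $28,724; SL = ⌊$134,324/10⌋ = $13,432 → take DB $28,724. Book value $114,900.
Year 2: DB = ⌊$114,900 × 200%/10⌋ = $22,980; SL = ⌊$105,600/9⌋ = $11,733 → take DB $22,980. Book value $91,920.
Year 3: DB = ⌊$91,920 × 200%/10⌋ = $18,384; SL = ⌊$82,620/8⌋ = $10,327 → take DB $18,384. Book value $73,536.
Year 4: DB = ⌊$73,536 × 200%/10⌋ = $14,707; SL = ⌊$64,236/7⌋ = $9,176 → take DB $14,707. Book value $58,829.
Year 5: DB = ⌊$58,829 × 200%/10⌋ = $11,765; SL = ⌊$49,529/6⌋ = $8,254 → take DB $11,765. Book value $47,064.
Year 6: DB = ⌊$47,064 × 200%/10⌋ = $9,412; SL = ⌊$37,764/5⌋ = $7,552 → take DB $9,412. Book value $37,652.
Year 7: DB = ⌊$37,652 × 200%/10⌋ = $7,530; SL = ⌊$28,352/4⌋ = $7,088 → take DB $7,530. Book value $30,122.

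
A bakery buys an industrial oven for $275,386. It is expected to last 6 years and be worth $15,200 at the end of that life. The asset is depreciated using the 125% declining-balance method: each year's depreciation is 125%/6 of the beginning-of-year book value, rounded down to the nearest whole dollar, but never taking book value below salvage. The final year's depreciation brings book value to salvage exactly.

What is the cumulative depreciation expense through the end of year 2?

Depreciable base = $275,386 − $15,200 = $260,186.
Year 1: ⌊$275,386 × 125%/6⌋ = $57,372. Book value $218,014.
Year 2: ⌊$218,014 × 125%/6⌋ = $45,419. Book value $172,595.
Accumulated through year 2 = $275,386 − $172,595 = $102,791.

$102,791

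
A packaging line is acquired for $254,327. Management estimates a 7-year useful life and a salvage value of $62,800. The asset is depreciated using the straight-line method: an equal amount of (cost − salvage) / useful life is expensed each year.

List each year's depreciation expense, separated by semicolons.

$27,361; $27,361; $27,361; $27,361; $27,361; $27,361; $27,361

Depreciable base = $254,327 − $62,800 = $191,527.
Annual expense = $191,527 / 7 = $27,361.
End of year 1: book value $226,966.
End of year 2: book value $199,605.
End of year 3: book value $172,244.
End of year 4: book value $144,883.
End of year 5: book value $117,522.
End of year 6: book value $90,161.
End of year 7: book value $62,800.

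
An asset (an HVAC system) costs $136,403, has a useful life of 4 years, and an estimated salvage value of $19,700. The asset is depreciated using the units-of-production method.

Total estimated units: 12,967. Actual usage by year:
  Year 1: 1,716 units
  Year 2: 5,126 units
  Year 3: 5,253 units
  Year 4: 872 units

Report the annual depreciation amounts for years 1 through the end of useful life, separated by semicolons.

$15,444; $46,134; $47,277; $7,848

Depreciable base = $136,403 − $19,700 = $116,703.
Rate = $116,703 / 12,967 units = $9 per unit.
Year 1: 1,716 × $9 = $15,444. Book value $120,959.
Year 2: 5,126 × $9 = $46,134. Book value $74,825.
Year 3: 5,253 × $9 = $47,277. Book value $27,548.
Year 4: 872 × $9 = $7,848. Book value $19,700.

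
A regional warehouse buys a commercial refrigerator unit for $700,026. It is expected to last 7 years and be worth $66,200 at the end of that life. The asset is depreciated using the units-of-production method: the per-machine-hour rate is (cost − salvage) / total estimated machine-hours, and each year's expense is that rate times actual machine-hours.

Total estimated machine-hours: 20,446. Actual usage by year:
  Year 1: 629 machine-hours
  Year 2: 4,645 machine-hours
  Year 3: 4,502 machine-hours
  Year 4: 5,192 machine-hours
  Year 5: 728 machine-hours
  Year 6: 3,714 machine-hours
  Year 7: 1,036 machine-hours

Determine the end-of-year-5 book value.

Depreciable base = $700,026 − $66,200 = $633,826.
Rate = $633,826 / 20,446 machine-hours = $31 per machine-hour.
Year 1: 629 × $31 = $19,499. Book value $680,527.
Year 2: 4,645 × $31 = $143,995. Book value $536,532.
Year 3: 4,502 × $31 = $139,562. Book value $396,970.
Year 4: 5,192 × $31 = $160,952. Book value $236,018.
Year 5: 728 × $31 = $22,568. Book value $213,450.

$213,450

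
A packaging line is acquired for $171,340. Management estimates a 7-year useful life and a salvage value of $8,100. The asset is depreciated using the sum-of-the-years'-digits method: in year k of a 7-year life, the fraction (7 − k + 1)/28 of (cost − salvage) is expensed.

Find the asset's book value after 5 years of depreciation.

Depreciable base = $171,340 − $8,100 = $163,240.
Sum of the years' digits = 7+6+5+4+3+2+1 = 28.
Year 1: $163,240 × 7/28 = $40,810. Book value $130,530.
Year 2: $163,240 × 6/28 = $34,980. Book value $95,550.
Year 3: $163,240 × 5/28 = $29,150. Book value $66,400.
Year 4: $163,240 × 4/28 = $23,320. Book value $43,080.
Year 5: $163,240 × 3/28 = $17,490. Book value $25,590.

$25,590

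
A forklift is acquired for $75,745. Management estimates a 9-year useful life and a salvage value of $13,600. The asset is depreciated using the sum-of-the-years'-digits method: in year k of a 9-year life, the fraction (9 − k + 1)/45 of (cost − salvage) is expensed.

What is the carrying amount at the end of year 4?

Depreciable base = $75,745 − $13,600 = $62,145.
Sum of the years' digits = 9+8+7+6+5+4+3+2+1 = 45.
Year 1: $62,145 × 9/45 = $12,429. Book value $63,316.
Year 2: $62,145 × 8/45 = $11,048. Book value $52,268.
Year 3: $62,145 × 7/45 = $9,667. Book value $42,601.
Year 4: $62,145 × 6/45 = $8,286. Book value $34,315.

$34,315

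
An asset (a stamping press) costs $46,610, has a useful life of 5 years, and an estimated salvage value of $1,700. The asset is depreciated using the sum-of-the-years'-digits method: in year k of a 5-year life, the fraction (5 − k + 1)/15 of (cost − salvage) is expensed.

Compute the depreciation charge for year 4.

Depreciable base = $46,610 − $1,700 = $44,910.
Sum of the years' digits = 5+4+3+2+1 = 15.
Year 1: $44,910 × 5/15 = $14,970. Book value $31,640.
Year 2: $44,910 × 4/15 = $11,976. Book value $19,664.
Year 3: $44,910 × 3/15 = $8,982. Book value $10,682.
Year 4: $44,910 × 2/15 = $5,988. Book value $4,694.

$5,988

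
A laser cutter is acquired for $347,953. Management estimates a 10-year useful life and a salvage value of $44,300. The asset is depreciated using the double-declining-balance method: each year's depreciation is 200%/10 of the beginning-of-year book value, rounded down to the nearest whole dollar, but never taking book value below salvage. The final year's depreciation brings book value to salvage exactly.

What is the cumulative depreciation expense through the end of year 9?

$301,249

Depreciable base = $347,953 − $44,300 = $303,653.
Year 1: ⌊$347,953 × 200%/10⌋ = $69,590. Book value $278,363.
Year 2: ⌊$278,363 × 200%/10⌋ = $55,672. Book value $222,691.
Year 3: ⌊$222,691 × 200%/10⌋ = $44,538. Book value $178,153.
Year 4: ⌊$178,153 × 200%/10⌋ = $35,630. Book value $142,523.
Year 5: ⌊$142,523 × 200%/10⌋ = $28,504. Book value $114,019.
Year 6: ⌊$114,019 × 200%/10⌋ = $22,803. Book value $91,216.
Year 7: ⌊$91,216 × 200%/10⌋ = $18,243. Book value $72,973.
Year 8: ⌊$72,973 × 200%/10⌋ = $14,594. Book value $58,379.
Year 9: ⌊$58,379 × 200%/10⌋ = $11,675. Book value $46,704.
Accumulated through year 9 = $347,953 − $46,704 = $301,249.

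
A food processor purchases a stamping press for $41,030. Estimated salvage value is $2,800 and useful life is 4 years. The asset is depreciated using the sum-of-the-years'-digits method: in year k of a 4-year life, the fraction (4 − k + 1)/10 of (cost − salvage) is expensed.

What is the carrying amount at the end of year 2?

$14,269

Depreciable base = $41,030 − $2,800 = $38,230.
Sum of the years' digits = 4+3+2+1 = 10.
Year 1: $38,230 × 4/10 = $15,292. Book value $25,738.
Year 2: $38,230 × 3/10 = $11,469. Book value $14,269.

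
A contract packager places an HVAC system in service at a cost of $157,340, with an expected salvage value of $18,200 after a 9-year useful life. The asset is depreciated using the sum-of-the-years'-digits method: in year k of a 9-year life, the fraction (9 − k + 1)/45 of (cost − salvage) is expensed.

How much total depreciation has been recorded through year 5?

$108,220

Depreciable base = $157,340 − $18,200 = $139,140.
Sum of the years' digits = 9+8+7+6+5+4+3+2+1 = 45.
Year 1: $139,140 × 9/45 = $27,828. Book value $129,512.
Year 2: $139,140 × 8/45 = $24,736. Book value $104,776.
Year 3: $139,140 × 7/45 = $21,644. Book value $83,132.
Year 4: $139,140 × 6/45 = $18,552. Book value $64,580.
Year 5: $139,140 × 5/45 = $15,460. Book value $49,120.
Accumulated through year 5 = $157,340 − $49,120 = $108,220.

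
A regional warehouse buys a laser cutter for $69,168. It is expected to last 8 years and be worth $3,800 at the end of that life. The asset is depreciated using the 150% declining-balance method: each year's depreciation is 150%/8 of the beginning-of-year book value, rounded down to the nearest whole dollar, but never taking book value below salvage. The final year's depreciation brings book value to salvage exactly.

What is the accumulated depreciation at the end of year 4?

$39,023

Depreciable base = $69,168 − $3,800 = $65,368.
Year 1: ⌊$69,168 × 150%/8⌋ = $12,969. Book value $56,199.
Year 2: ⌊$56,199 × 150%/8⌋ = $10,537. Book value $45,662.
Year 3: ⌊$45,662 × 150%/8⌋ = $8,561. Book value $37,101.
Year 4: ⌊$37,101 × 150%/8⌋ = $6,956. Book value $30,145.
Accumulated through year 4 = $69,168 − $30,145 = $39,023.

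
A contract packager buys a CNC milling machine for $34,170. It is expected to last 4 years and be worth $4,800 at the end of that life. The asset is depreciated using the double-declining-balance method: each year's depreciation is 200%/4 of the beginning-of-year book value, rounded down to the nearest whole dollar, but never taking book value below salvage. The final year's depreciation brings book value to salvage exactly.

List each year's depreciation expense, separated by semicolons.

$17,085; $8,542; $3,743; $0

Depreciable base = $34,170 − $4,800 = $29,370.
Year 1: ⌊$34,170 × 200%/4⌋ = $17,085. Book value $17,085.
Year 2: ⌊$17,085 × 200%/4⌋ = $8,542. Book value $8,543.
Year 3: ⌊$8,543 × 200%/4⌋ = $4,271, capped at $3,743. Book value $4,800.
Year 4 (final): $4,800 − $4,800 = $0. Book value $4,800.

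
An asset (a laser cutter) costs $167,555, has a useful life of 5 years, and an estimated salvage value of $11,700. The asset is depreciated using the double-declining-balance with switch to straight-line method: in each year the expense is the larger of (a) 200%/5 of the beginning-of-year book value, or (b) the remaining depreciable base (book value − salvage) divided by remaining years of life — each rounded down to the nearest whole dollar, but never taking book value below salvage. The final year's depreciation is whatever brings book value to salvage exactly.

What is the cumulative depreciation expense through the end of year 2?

Depreciable base = $167,555 − $11,700 = $155,855.
Year 1: DB = ⌊$167,555 × 200%/5⌋ = $67,022; SL = ⌊$155,855/5⌋ = $31,171 → take DB $67,022. Book value $100,533.
Year 2: DB = ⌊$100,533 × 200%/5⌋ = $40,213; SL = ⌊$88,833/4⌋ = $22,208 → take DB $40,213. Book value $60,320.
Accumulated through year 2 = $167,555 − $60,320 = $107,235.

$107,235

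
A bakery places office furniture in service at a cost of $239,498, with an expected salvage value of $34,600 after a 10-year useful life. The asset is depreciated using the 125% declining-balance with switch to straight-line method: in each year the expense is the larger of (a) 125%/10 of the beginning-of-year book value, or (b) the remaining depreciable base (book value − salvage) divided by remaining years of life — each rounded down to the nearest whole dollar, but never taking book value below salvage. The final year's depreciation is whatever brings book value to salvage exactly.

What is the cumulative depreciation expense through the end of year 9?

Depreciable base = $239,498 − $34,600 = $204,898.
Year 1: DB = ⌊$239,498 × 125%/10⌋ = $29,937; SL = ⌊$204,898/10⌋ = $20,489 → take DB $29,937. Book value $209,561.
Year 2: DB = ⌊$209,561 × 125%/10⌋ = $26,195; SL = ⌊$174,961/9⌋ = $19,440 → take DB $26,195. Book value $183,366.
Year 3: DB = ⌊$183,366 × 125%/10⌋ = $22,920; SL = ⌊$148,766/8⌋ = $18,595 → take DB $22,920. Book value $160,446.
Year 4: DB = ⌊$160,446 × 125%/10⌋ = $20,055; SL = ⌊$125,846/7⌋ = $17,978 → take DB $20,055. Book value $140,391.
Year 5: DB = ⌊$140,391 × 125%/10⌋ = $17,548; SL = ⌊$105,791/6⌋ = $17,631 → take SL $17,631. Book value $122,760.
Year 6: DB = ⌊$122,760 × 125%/10⌋ = $15,345; SL = ⌊$88,160/5⌋ = $17,632 → take SL $17,632. Book value $105,128.
Year 7: DB = ⌊$105,128 × 125%/10⌋ = $13,141; SL = ⌊$70,528/4⌋ = $17,632 → take SL $17,632. Book value $87,496.
Year 8: DB = ⌊$87,496 × 125%/10⌋ = $10,937; SL = ⌊$52,896/3⌋ = $17,632 → take SL $17,632. Book value $69,864.
Year 9: DB = ⌊$69,864 × 125%/10⌋ = $8,733; SL = ⌊$35,264/2⌋ = $17,632 → take SL $17,632. Book value $52,232.
Accumulated through year 9 = $239,498 − $52,232 = $187,266.

$187,266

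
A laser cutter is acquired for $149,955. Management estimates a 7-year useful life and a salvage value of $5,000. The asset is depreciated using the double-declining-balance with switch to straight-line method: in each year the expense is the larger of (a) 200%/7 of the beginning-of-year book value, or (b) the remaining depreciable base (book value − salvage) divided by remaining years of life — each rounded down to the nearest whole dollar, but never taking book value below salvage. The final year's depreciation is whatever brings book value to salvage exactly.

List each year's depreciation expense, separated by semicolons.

$42,844; $30,603; $21,859; $15,614; $11,345; $11,345; $11,345

Depreciable base = $149,955 − $5,000 = $144,955.
Year 1: DB = ⌊$149,955 × 200%/7⌋ = $42,844; SL = ⌊$144,955/7⌋ = $20,707 → take DB $42,844. Book value $107,111.
Year 2: DB = ⌊$107,111 × 200%/7⌋ = $30,603; SL = ⌊$102,111/6⌋ = $17,018 → take DB $30,603. Book value $76,508.
Year 3: DB = ⌊$76,508 × 200%/7⌋ = $21,859; SL = ⌊$71,508/5⌋ = $14,301 → take DB $21,859. Book value $54,649.
Year 4: DB = ⌊$54,649 × 200%/7⌋ = $15,614; SL = ⌊$49,649/4⌋ = $12,412 → take DB $15,614. Book value $39,035.
Year 5: DB = ⌊$39,035 × 200%/7⌋ = $11,152; SL = ⌊$34,035/3⌋ = $11,345 → take SL $11,345. Book value $27,690.
Year 6: DB = ⌊$27,690 × 200%/7⌋ = $7,911; SL = ⌊$22,690/2⌋ = $11,345 → take SL $11,345. Book value $16,345.
Year 7 (final): $16,345 − $5,000 = $11,345. Book value $5,000.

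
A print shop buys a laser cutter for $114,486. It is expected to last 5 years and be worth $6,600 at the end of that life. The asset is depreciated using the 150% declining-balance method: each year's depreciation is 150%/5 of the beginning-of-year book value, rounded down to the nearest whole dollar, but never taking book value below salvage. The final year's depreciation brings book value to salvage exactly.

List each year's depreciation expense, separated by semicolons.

Depreciable base = $114,486 − $6,600 = $107,886.
Year 1: ⌊$114,486 × 150%/5⌋ = $34,345. Book value $80,141.
Year 2: ⌊$80,141 × 150%/5⌋ = $24,042. Book value $56,099.
Year 3: ⌊$56,099 × 150%/5⌋ = $16,829. Book value $39,270.
Year 4: ⌊$39,270 × 150%/5⌋ = $11,781. Book value $27,489.
Year 5 (final): $27,489 − $6,600 = $20,889. Book value $6,600.

$34,345; $24,042; $16,829; $11,781; $20,889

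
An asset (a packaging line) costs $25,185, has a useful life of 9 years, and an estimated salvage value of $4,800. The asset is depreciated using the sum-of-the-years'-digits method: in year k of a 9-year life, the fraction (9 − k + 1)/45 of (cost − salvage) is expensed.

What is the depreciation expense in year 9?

$453

Depreciable base = $25,185 − $4,800 = $20,385.
Sum of the years' digits = 9+8+7+6+5+4+3+2+1 = 45.
Year 1: $20,385 × 9/45 = $4,077. Book value $21,108.
Year 2: $20,385 × 8/45 = $3,624. Book value $17,484.
Year 3: $20,385 × 7/45 = $3,171. Book value $14,313.
Year 4: $20,385 × 6/45 = $2,718. Book value $11,595.
Year 5: $20,385 × 5/45 = $2,265. Book value $9,330.
Year 6: $20,385 × 4/45 = $1,812. Book value $7,518.
Year 7: $20,385 × 3/45 = $1,359. Book value $6,159.
Year 8: $20,385 × 2/45 = $906. Book value $5,253.
Year 9: $20,385 × 1/45 = $453. Book value $4,800.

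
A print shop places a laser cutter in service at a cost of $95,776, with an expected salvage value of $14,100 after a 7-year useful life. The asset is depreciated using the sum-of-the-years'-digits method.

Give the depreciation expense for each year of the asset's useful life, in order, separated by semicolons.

$20,419; $17,502; $14,585; $11,668; $8,751; $5,834; $2,917

Depreciable base = $95,776 − $14,100 = $81,676.
Sum of the years' digits = 7+6+5+4+3+2+1 = 28.
Year 1: $81,676 × 7/28 = $20,419. Book value $75,357.
Year 2: $81,676 × 6/28 = $17,502. Book value $57,855.
Year 3: $81,676 × 5/28 = $14,585. Book value $43,270.
Year 4: $81,676 × 4/28 = $11,668. Book value $31,602.
Year 5: $81,676 × 3/28 = $8,751. Book value $22,851.
Year 6: $81,676 × 2/28 = $5,834. Book value $17,017.
Year 7: $81,676 × 1/28 = $2,917. Book value $14,100.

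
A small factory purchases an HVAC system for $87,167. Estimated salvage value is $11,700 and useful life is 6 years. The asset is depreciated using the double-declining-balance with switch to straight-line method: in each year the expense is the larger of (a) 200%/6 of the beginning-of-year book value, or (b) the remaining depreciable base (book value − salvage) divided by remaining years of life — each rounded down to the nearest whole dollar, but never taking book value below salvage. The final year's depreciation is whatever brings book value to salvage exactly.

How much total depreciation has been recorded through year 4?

Depreciable base = $87,167 − $11,700 = $75,467.
Year 1: DB = ⌊$87,167 × 200%/6⌋ = $29,055; SL = ⌊$75,467/6⌋ = $12,577 → take DB $29,055. Book value $58,112.
Year 2: DB = ⌊$58,112 × 200%/6⌋ = $19,370; SL = ⌊$46,412/5⌋ = $9,282 → take DB $19,370. Book value $38,742.
Year 3: DB = ⌊$38,742 × 200%/6⌋ = $12,914; SL = ⌊$27,042/4⌋ = $6,760 → take DB $12,914. Book value $25,828.
Year 4: DB = ⌊$25,828 × 200%/6⌋ = $8,609; SL = ⌊$14,128/3⌋ = $4,709 → take DB $8,609. Book value $17,219.
Accumulated through year 4 = $87,167 − $17,219 = $69,948.

$69,948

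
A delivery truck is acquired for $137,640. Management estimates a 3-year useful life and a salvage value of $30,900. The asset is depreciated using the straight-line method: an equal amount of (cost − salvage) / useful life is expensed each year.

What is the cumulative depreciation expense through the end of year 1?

Depreciable base = $137,640 − $30,900 = $106,740.
Annual expense = $106,740 / 3 = $35,580.
End of year 1: book value $102,060.
Accumulated through year 1 = $137,640 − $102,060 = $35,580.

$35,580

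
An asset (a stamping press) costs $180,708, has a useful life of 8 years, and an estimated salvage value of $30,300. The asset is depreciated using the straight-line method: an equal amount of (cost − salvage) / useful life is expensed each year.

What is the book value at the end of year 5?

$86,703

Depreciable base = $180,708 − $30,300 = $150,408.
Annual expense = $150,408 / 8 = $18,801.
End of year 1: book value $161,907.
End of year 2: book value $143,106.
End of year 3: book value $124,305.
End of year 4: book value $105,504.
End of year 5: book value $86,703.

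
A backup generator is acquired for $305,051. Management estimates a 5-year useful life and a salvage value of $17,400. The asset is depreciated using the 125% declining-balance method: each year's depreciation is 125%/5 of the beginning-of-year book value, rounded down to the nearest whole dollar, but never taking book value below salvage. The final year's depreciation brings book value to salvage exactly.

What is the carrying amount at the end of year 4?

Depreciable base = $305,051 − $17,400 = $287,651.
Year 1: ⌊$305,051 × 125%/5⌋ = $76,262. Book value $228,789.
Year 2: ⌊$228,789 × 125%/5⌋ = $57,197. Book value $171,592.
Year 3: ⌊$171,592 × 125%/5⌋ = $42,898. Book value $128,694.
Year 4: ⌊$128,694 × 125%/5⌋ = $32,173. Book value $96,521.

$96,521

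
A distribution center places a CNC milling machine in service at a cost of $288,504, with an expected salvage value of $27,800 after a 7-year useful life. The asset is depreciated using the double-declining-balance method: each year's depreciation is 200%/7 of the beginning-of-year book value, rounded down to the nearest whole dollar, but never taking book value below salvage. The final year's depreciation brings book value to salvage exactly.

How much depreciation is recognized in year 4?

$30,040

Depreciable base = $288,504 − $27,800 = $260,704.
Year 1: ⌊$288,504 × 200%/7⌋ = $82,429. Book value $206,075.
Year 2: ⌊$206,075 × 200%/7⌋ = $58,878. Book value $147,197.
Year 3: ⌊$147,197 × 200%/7⌋ = $42,056. Book value $105,141.
Year 4: ⌊$105,141 × 200%/7⌋ = $30,040. Book value $75,101.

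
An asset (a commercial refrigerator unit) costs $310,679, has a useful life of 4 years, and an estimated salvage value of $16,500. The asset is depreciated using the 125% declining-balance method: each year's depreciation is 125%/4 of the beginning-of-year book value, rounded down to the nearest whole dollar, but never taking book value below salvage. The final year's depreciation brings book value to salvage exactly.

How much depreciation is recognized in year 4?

Depreciable base = $310,679 − $16,500 = $294,179.
Year 1: ⌊$310,679 × 125%/4⌋ = $97,087. Book value $213,592.
Year 2: ⌊$213,592 × 125%/4⌋ = $66,747. Book value $146,845.
Year 3: ⌊$146,845 × 125%/4⌋ = $45,889. Book value $100,956.
Year 4 (final): $100,956 − $16,500 = $84,456. Book value $16,500.

$84,456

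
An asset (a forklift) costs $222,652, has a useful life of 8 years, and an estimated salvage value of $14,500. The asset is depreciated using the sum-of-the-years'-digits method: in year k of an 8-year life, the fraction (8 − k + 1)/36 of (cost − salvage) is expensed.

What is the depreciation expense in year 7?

Depreciable base = $222,652 − $14,500 = $208,152.
Sum of the years' digits = 8+7+6+5+4+3+2+1 = 36.
Year 1: $208,152 × 8/36 = $46,256. Book value $176,396.
Year 2: $208,152 × 7/36 = $40,474. Book value $135,922.
Year 3: $208,152 × 6/36 = $34,692. Book value $101,230.
Year 4: $208,152 × 5/36 = $28,910. Book value $72,320.
Year 5: $208,152 × 4/36 = $23,128. Book value $49,192.
Year 6: $208,152 × 3/36 = $17,346. Book value $31,846.
Year 7: $208,152 × 2/36 = $11,564. Book value $20,282.

$11,564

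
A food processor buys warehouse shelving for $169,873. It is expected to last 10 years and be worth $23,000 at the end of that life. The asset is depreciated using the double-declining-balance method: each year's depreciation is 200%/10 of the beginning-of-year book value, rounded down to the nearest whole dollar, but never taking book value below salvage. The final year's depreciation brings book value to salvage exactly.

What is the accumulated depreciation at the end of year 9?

$146,873

Depreciable base = $169,873 − $23,000 = $146,873.
Year 1: ⌊$169,873 × 200%/10⌋ = $33,974. Book value $135,899.
Year 2: ⌊$135,899 × 200%/10⌋ = $27,179. Book value $108,720.
Year 3: ⌊$108,720 × 200%/10⌋ = $21,744. Book value $86,976.
Year 4: ⌊$86,976 × 200%/10⌋ = $17,395. Book value $69,581.
Year 5: ⌊$69,581 × 200%/10⌋ = $13,916. Book value $55,665.
Year 6: ⌊$55,665 × 200%/10⌋ = $11,133. Book value $44,532.
Year 7: ⌊$44,532 × 200%/10⌋ = $8,906. Book value $35,626.
Year 8: ⌊$35,626 × 200%/10⌋ = $7,125. Book value $28,501.
Year 9: ⌊$28,501 × 200%/10⌋ = $5,700, capped at $5,501. Book value $23,000.
Accumulated through year 9 = $169,873 − $23,000 = $146,873.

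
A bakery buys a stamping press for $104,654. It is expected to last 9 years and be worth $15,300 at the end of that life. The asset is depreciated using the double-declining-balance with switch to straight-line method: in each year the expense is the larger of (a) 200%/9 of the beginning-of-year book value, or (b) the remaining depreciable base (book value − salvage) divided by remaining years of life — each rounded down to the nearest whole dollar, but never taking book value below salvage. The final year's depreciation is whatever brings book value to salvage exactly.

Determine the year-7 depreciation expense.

$5,148

Depreciable base = $104,654 − $15,300 = $89,354.
Year 1: DB = ⌊$104,654 × 200%/9⌋ = $23,256; SL = ⌊$89,354/9⌋ = $9,928 → take DB $23,256. Book value $81,398.
Year 2: DB = ⌊$81,398 × 200%/9⌋ = $18,088; SL = ⌊$66,098/8⌋ = $8,262 → take DB $18,088. Book value $63,310.
Year 3: DB = ⌊$63,310 × 200%/9⌋ = $14,068; SL = ⌊$48,010/7⌋ = $6,858 → take DB $14,068. Book value $49,242.
Year 4: DB = ⌊$49,242 × 200%/9⌋ = $10,942; SL = ⌊$33,942/6⌋ = $5,657 → take DB $10,942. Book value $38,300.
Year 5: DB = ⌊$38,300 × 200%/9⌋ = $8,511; SL = ⌊$23,000/5⌋ = $4,600 → take DB $8,511. Book value $29,789.
Year 6: DB = ⌊$29,789 × 200%/9⌋ = $6,619; SL = ⌊$14,489/4⌋ = $3,622 → take DB $6,619. Book value $23,170.
Year 7: DB = ⌊$23,170 × 200%/9⌋ = $5,148; SL = ⌊$7,870/3⌋ = $2,623 → take DB $5,148. Book value $18,022.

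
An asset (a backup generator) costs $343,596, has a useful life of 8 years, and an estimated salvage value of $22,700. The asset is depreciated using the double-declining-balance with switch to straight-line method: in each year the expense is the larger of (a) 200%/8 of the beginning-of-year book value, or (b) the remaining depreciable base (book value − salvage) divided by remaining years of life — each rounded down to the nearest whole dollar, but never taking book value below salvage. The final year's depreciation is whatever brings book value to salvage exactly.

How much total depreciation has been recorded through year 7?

$301,669

Depreciable base = $343,596 − $22,700 = $320,896.
Year 1: DB = ⌊$343,596 × 200%/8⌋ = $85,899; SL = ⌊$320,896/8⌋ = $40,112 → take DB $85,899. Book value $257,697.
Year 2: DB = ⌊$257,697 × 200%/8⌋ = $64,424; SL = ⌊$234,997/7⌋ = $33,571 → take DB $64,424. Book value $193,273.
Year 3: DB = ⌊$193,273 × 200%/8⌋ = $48,318; SL = ⌊$170,573/6⌋ = $28,428 → take DB $48,318. Book value $144,955.
Year 4: DB = ⌊$144,955 × 200%/8⌋ = $36,238; SL = ⌊$122,255/5⌋ = $24,451 → take DB $36,238. Book value $108,717.
Year 5: DB = ⌊$108,717 × 200%/8⌋ = $27,179; SL = ⌊$86,017/4⌋ = $21,504 → take DB $27,179. Book value $81,538.
Year 6: DB = ⌊$81,538 × 200%/8⌋ = $20,384; SL = ⌊$58,838/3⌋ = $19,612 → take DB $20,384. Book value $61,154.
Year 7: DB = ⌊$61,154 × 200%/8⌋ = $15,288; SL = ⌊$38,454/2⌋ = $19,227 → take SL $19,227. Book value $41,927.
Accumulated through year 7 = $343,596 − $41,927 = $301,669.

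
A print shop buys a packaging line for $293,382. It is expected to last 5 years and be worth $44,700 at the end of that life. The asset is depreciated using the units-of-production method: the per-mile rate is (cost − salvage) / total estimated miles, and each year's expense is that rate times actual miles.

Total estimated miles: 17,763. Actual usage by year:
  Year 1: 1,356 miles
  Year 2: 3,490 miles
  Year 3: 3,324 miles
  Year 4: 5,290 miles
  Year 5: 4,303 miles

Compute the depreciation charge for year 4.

$74,060

Depreciable base = $293,382 − $44,700 = $248,682.
Rate = $248,682 / 17,763 miles = $14 per mile.
Year 1: 1,356 × $14 = $18,984. Book value $274,398.
Year 2: 3,490 × $14 = $48,860. Book value $225,538.
Year 3: 3,324 × $14 = $46,536. Book value $179,002.
Year 4: 5,290 × $14 = $74,060. Book value $104,942.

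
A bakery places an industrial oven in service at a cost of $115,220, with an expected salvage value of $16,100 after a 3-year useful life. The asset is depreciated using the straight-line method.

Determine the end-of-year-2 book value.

Depreciable base = $115,220 − $16,100 = $99,120.
Annual expense = $99,120 / 3 = $33,040.
End of year 1: book value $82,180.
End of year 2: book value $49,140.

$49,140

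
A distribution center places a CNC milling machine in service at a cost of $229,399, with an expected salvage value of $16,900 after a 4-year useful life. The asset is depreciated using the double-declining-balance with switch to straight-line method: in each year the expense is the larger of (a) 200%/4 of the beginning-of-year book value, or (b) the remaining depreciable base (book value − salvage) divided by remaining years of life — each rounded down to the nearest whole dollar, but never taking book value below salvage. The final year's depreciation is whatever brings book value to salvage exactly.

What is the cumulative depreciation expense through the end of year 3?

Depreciable base = $229,399 − $16,900 = $212,499.
Year 1: DB = ⌊$229,399 × 200%/4⌋ = $114,699; SL = ⌊$212,499/4⌋ = $53,124 → take DB $114,699. Book value $114,700.
Year 2: DB = ⌊$114,700 × 200%/4⌋ = $57,350; SL = ⌊$97,800/3⌋ = $32,600 → take DB $57,350. Book value $57,350.
Year 3: DB = ⌊$57,350 × 200%/4⌋ = $28,675; SL = ⌊$40,450/2⌋ = $20,225 → take DB $28,675. Book value $28,675.
Accumulated through year 3 = $229,399 − $28,675 = $200,724.

$200,724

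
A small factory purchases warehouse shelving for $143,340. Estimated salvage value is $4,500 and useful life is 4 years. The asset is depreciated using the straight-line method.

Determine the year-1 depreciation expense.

$34,710

Depreciable base = $143,340 − $4,500 = $138,840.
Annual expense = $138,840 / 4 = $34,710.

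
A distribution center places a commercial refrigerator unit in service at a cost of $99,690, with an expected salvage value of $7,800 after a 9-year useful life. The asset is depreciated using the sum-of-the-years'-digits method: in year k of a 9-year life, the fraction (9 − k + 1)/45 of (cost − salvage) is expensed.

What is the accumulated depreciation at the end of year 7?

Depreciable base = $99,690 − $7,800 = $91,890.
Sum of the years' digits = 9+8+7+6+5+4+3+2+1 = 45.
Year 1: $91,890 × 9/45 = $18,378. Book value $81,312.
Year 2: $91,890 × 8/45 = $16,336. Book value $64,976.
Year 3: $91,890 × 7/45 = $14,294. Book value $50,682.
Year 4: $91,890 × 6/45 = $12,252. Book value $38,430.
Year 5: $91,890 × 5/45 = $10,210. Book value $28,220.
Year 6: $91,890 × 4/45 = $8,168. Book value $20,052.
Year 7: $91,890 × 3/45 = $6,126. Book value $13,926.
Accumulated through year 7 = $99,690 − $13,926 = $85,764.

$85,764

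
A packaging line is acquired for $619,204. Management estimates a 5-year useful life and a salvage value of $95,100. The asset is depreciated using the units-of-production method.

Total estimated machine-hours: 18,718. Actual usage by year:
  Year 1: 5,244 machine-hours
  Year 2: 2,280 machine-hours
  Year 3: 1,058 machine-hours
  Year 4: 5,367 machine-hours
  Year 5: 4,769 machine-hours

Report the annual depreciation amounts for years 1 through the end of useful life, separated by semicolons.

Depreciable base = $619,204 − $95,100 = $524,104.
Rate = $524,104 / 18,718 machine-hours = $28 per machine-hour.
Year 1: 5,244 × $28 = $146,832. Book value $472,372.
Year 2: 2,280 × $28 = $63,840. Book value $408,532.
Year 3: 1,058 × $28 = $29,624. Book value $378,908.
Year 4: 5,367 × $28 = $150,276. Book value $228,632.
Year 5: 4,769 × $28 = $133,532. Book value $95,100.

$146,832; $63,840; $29,624; $150,276; $133,532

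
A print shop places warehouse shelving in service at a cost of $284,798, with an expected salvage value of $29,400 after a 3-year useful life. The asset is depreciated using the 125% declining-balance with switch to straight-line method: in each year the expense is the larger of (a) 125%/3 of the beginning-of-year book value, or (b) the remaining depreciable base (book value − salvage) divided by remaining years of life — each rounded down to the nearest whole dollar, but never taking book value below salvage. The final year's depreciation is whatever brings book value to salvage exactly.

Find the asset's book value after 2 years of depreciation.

Depreciable base = $284,798 − $29,400 = $255,398.
Year 1: DB = ⌊$284,798 × 125%/3⌋ = $118,665; SL = ⌊$255,398/3⌋ = $85,132 → take DB $118,665. Book value $166,133.
Year 2: DB = ⌊$166,133 × 125%/3⌋ = $69,222; SL = ⌊$136,733/2⌋ = $68,366 → take DB $69,222. Book value $96,911.

$96,911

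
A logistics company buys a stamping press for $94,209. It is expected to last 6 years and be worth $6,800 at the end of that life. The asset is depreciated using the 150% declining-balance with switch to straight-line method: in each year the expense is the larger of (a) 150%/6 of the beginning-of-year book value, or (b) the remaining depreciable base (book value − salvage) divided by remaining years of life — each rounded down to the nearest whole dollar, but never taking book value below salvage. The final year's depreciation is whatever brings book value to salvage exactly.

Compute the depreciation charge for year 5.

$10,982

Depreciable base = $94,209 − $6,800 = $87,409.
Year 1: DB = ⌊$94,209 × 150%/6⌋ = $23,552; SL = ⌊$87,409/6⌋ = $14,568 → take DB $23,552. Book value $70,657.
Year 2: DB = ⌊$70,657 × 150%/6⌋ = $17,664; SL = ⌊$63,857/5⌋ = $12,771 → take DB $17,664. Book value $52,993.
Year 3: DB = ⌊$52,993 × 150%/6⌋ = $13,248; SL = ⌊$46,193/4⌋ = $11,548 → take DB $13,248. Book value $39,745.
Year 4: DB = ⌊$39,745 × 150%/6⌋ = $9,936; SL = ⌊$32,945/3⌋ = $10,981 → take SL $10,981. Book value $28,764.
Year 5: DB = ⌊$28,764 × 150%/6⌋ = $7,191; SL = ⌊$21,964/2⌋ = $10,982 → take SL $10,982. Book value $17,782.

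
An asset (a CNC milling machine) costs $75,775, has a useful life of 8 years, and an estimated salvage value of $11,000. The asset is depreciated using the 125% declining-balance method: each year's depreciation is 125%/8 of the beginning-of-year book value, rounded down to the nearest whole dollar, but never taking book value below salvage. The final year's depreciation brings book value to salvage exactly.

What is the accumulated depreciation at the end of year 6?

Depreciable base = $75,775 − $11,000 = $64,775.
Year 1: ⌊$75,775 × 125%/8⌋ = $11,839. Book value $63,936.
Year 2: ⌊$63,936 × 125%/8⌋ = $9,990. Book value $53,946.
Year 3: ⌊$53,946 × 125%/8⌋ = $8,429. Book value $45,517.
Year 4: ⌊$45,517 × 125%/8⌋ = $7,112. Book value $38,405.
Year 5: ⌊$38,405 × 125%/8⌋ = $6,000. Book value $32,405.
Year 6: ⌊$32,405 × 125%/8⌋ = $5,063. Book value $27,342.
Accumulated through year 6 = $75,775 − $27,342 = $48,433.

$48,433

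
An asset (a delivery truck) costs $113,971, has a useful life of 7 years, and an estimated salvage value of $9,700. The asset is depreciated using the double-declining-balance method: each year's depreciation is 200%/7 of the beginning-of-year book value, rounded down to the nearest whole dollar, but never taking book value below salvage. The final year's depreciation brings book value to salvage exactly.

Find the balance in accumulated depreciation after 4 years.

Depreciable base = $113,971 − $9,700 = $104,271.
Year 1: ⌊$113,971 × 200%/7⌋ = $32,563. Book value $81,408.
Year 2: ⌊$81,408 × 200%/7⌋ = $23,259. Book value $58,149.
Year 3: ⌊$58,149 × 200%/7⌋ = $16,614. Book value $41,535.
Year 4: ⌊$41,535 × 200%/7⌋ = $11,867. Book value $29,668.
Accumulated through year 4 = $113,971 − $29,668 = $84,303.

$84,303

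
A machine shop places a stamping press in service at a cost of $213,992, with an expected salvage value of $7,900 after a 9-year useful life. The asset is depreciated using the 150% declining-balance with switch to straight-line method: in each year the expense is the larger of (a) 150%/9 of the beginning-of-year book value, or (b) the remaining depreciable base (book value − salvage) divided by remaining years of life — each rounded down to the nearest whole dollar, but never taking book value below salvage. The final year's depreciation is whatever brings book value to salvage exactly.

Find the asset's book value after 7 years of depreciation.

Depreciable base = $213,992 − $7,900 = $206,092.
Year 1: DB = ⌊$213,992 × 150%/9⌋ = $35,665; SL = ⌊$206,092/9⌋ = $22,899 → take DB $35,665. Book value $178,327.
Year 2: DB = ⌊$178,327 × 150%/9⌋ = $29,721; SL = ⌊$170,427/8⌋ = $21,303 → take DB $29,721. Book value $148,606.
Year 3: DB = ⌊$148,606 × 150%/9⌋ = $24,767; SL = ⌊$140,706/7⌋ = $20,100 → take DB $24,767. Book value $123,839.
Year 4: DB = ⌊$123,839 × 150%/9⌋ = $20,639; SL = ⌊$115,939/6⌋ = $19,323 → take DB $20,639. Book value $103,200.
Year 5: DB = ⌊$103,200 × 150%/9⌋ = $17,200; SL = ⌊$95,300/5⌋ = $19,060 → take SL $19,060. Book value $84,140.
Year 6: DB = ⌊$84,140 × 150%/9⌋ = $14,023; SL = ⌊$76,240/4⌋ = $19,060 → take SL $19,060. Book value $65,080.
Year 7: DB = ⌊$65,080 × 150%/9⌋ = $10,846; SL = ⌊$57,180/3⌋ = $19,060 → take SL $19,060. Book value $46,020.

$46,020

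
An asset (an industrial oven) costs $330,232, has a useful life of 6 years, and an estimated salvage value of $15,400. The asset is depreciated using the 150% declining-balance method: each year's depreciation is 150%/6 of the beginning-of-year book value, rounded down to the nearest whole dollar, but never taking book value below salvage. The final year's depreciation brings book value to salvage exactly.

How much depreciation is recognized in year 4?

$34,829

Depreciable base = $330,232 − $15,400 = $314,832.
Year 1: ⌊$330,232 × 150%/6⌋ = $82,558. Book value $247,674.
Year 2: ⌊$247,674 × 150%/6⌋ = $61,918. Book value $185,756.
Year 3: ⌊$185,756 × 150%/6⌋ = $46,439. Book value $139,317.
Year 4: ⌊$139,317 × 150%/6⌋ = $34,829. Book value $104,488.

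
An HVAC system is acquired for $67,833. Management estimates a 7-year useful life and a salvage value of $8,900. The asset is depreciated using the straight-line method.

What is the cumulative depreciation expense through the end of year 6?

Depreciable base = $67,833 − $8,900 = $58,933.
Annual expense = $58,933 / 7 = $8,419.
End of year 1: book value $59,414.
End of year 2: book value $50,995.
End of year 3: book value $42,576.
End of year 4: book value $34,157.
End of year 5: book value $25,738.
End of year 6: book value $17,319.
Accumulated through year 6 = $67,833 − $17,319 = $50,514.

$50,514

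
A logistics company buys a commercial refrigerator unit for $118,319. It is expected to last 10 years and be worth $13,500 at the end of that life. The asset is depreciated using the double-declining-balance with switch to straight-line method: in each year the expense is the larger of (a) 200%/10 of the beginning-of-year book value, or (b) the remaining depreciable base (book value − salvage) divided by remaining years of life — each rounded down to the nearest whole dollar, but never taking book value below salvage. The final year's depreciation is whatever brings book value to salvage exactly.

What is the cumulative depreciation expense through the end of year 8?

$98,467

Depreciable base = $118,319 − $13,500 = $104,819.
Year 1: DB = ⌊$118,319 × 200%/10⌋ = $23,663; SL = ⌊$104,819/10⌋ = $10,481 → take DB $23,663. Book value $94,656.
Year 2: DB = ⌊$94,656 × 200%/10⌋ = $18,931; SL = ⌊$81,156/9⌋ = $9,017 → take DB $18,931. Book value $75,725.
Year 3: DB = ⌊$75,725 × 200%/10⌋ = $15,145; SL = ⌊$62,225/8⌋ = $7,778 → take DB $15,145. Book value $60,580.
Year 4: DB = ⌊$60,580 × 200%/10⌋ = $12,116; SL = ⌊$47,080/7⌋ = $6,725 → take DB $12,116. Book value $48,464.
Year 5: DB = ⌊$48,464 × 200%/10⌋ = $9,692; SL = ⌊$34,964/6⌋ = $5,827 → take DB $9,692. Book value $38,772.
Year 6: DB = ⌊$38,772 × 200%/10⌋ = $7,754; SL = ⌊$25,272/5⌋ = $5,054 → take DB $7,754. Book value $31,018.
Year 7: DB = ⌊$31,018 × 200%/10⌋ = $6,203; SL = ⌊$17,518/4⌋ = $4,379 → take DB $6,203. Book value $24,815.
Year 8: DB = ⌊$24,815 × 200%/10⌋ = $4,963; SL = ⌊$11,315/3⌋ = $3,771 → take DB $4,963. Book value $19,852.
Accumulated through year 8 = $118,319 − $19,852 = $98,467.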